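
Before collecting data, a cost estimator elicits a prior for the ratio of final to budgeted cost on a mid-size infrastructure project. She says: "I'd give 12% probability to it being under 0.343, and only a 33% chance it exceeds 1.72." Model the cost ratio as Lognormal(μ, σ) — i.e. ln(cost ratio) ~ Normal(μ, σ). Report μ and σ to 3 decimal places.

If T ~ Lognormal(μ,σ) then ln T ~ Normal(μ,σ), so the p-quantile of ln T is μ + z_p·σ.
ln(0.343) = -1.07 and ln(1.72) = 0.5423; z_{0.12} = -1.175, z_{0.67} = 0.4399.
σ = (0.5423 − -1.07)/(0.4399 − (-1.175)) = 0.998.
μ = -1.07 − (-1.175)·0.998 = 0.103.

μ ≈ 0.103, σ ≈ 0.998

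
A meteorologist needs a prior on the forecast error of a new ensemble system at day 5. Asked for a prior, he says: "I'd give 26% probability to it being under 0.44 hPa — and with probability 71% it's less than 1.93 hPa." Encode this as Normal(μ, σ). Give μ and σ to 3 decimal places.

The p-quantile of Normal(μ,σ) is μ + z_p·σ, with z_{0.26} = -0.6433 and z_{0.71} = 0.5534.
Eliminate σ: μ = (z₂·x₁ − z₁·x₂)/(z₂ − z₁) = (0.5534·0.44 − (-0.6433)·1.93)/1.197 = 1.241.
Then σ = (x₂ − x₁)/(z₂ − z₁) = (1.93 − 0.44)/1.197 = 1.245.

μ = 1.241, σ = 1.245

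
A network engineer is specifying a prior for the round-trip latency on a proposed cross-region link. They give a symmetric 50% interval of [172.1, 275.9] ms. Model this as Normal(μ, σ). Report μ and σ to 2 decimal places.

A symmetric 50% interval runs μ ± z·σ with z = 0.6745.
Half-width = 51.9, so σ = 51.9/0.6745 = 76.95.
μ is the interval midpoint, 224.00.

μ = 224.00, σ = 76.95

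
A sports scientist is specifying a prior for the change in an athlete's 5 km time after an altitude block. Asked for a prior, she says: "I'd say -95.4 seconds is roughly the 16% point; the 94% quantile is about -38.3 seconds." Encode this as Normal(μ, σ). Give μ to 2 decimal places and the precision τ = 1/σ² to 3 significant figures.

The p-quantile of Normal(μ,σ) is μ + z_p·σ, with z_{0.16} = -0.9945 and z_{0.94} = 1.555.
Eliminate σ: μ = (z₂·x₁ − z₁·x₂)/(z₂ − z₁) = (1.555·-95.4 − (-0.9945)·-38.3)/2.549 = -73.13.
Then σ = (x₂ − x₁)/(z₂ − z₁) = (-38.3 − -95.4)/2.549 = 22.40.
Precision τ = 1/σ² = 1/22.4² = 0.00199.

μ = -73.13, τ = 0.00199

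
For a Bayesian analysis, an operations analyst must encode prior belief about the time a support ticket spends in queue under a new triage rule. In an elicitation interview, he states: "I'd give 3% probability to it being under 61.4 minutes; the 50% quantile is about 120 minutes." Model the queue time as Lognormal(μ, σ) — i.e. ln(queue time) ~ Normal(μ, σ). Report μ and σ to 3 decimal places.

μ ≈ 4.787, σ ≈ 0.356

If T ~ Lognormal(μ,σ) then ln T ~ Normal(μ,σ), so the p-quantile of ln T is μ + z_p·σ.
ln(61.4) = 4.117 and ln(120) = 4.787; z_{0.03} = -1.881, z_{0.5} = 0.
σ = (4.787 − 4.117)/(0 − (-1.881)) = 0.356.
μ = 4.117 − (-1.881)·0.356 = 4.787.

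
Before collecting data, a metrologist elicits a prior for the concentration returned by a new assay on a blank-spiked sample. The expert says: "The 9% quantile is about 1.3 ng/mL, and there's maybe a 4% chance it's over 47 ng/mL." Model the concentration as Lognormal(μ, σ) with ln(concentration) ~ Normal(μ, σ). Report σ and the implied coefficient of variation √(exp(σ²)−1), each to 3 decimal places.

If T ~ Lognormal(μ,σ) then ln T ~ Normal(μ,σ), so the p-quantile of ln T is μ + z_p·σ.
ln(1.3) = 0.2624 and ln(47) = 3.85; z_{0.09} = -1.341, z_{0.96} = 1.751.
σ = (3.85 − 0.2624)/(1.751 − (-1.341)) = 1.161.
μ = 0.2624 − (-1.341)·1.161 = 1.818.
CV = √(exp(σ²)−1) = √(exp(1.3469)−1) = 1.687.

σ ≈ 1.161, CV ≈ 1.687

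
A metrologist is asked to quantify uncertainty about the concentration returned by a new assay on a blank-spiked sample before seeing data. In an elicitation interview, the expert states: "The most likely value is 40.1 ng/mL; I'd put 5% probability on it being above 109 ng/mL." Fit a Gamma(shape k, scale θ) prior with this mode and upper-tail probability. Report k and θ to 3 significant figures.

k ≈ 3.69, θ ≈ 14.9

Gamma(k,θ) with k>1 has mode (k−1)θ, so θ = 40.1/(k−1).
Need P(X < 109) = 0.95 with θ tied to k this way. Start at k = 2, θ = 40.1: P(X<109) ≈ 0.755.
Too low — raise k to concentrate. Iterating converges to k ≈ 3.69.
Then θ = 40.1/(3.69−1) ≈ 14.9.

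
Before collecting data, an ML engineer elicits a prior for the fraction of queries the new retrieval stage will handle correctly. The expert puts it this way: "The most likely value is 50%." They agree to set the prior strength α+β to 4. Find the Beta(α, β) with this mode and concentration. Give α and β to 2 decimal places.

For α,β > 1 the Beta mode is (α−1)/(α+β−2). With α+β = 4, the mode is (α−1)/2.
Set (α−1)/2 = 0.5 → α = 1 + 0.5·2 = 2.00.
β = 4 − α = 2.00.

α = 2.00, β = 2.00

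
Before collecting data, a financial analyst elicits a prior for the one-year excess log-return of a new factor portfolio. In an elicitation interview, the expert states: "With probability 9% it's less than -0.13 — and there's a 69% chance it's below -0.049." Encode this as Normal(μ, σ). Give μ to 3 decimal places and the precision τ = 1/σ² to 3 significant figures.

μ = -0.071, τ = 514

For Normal(μ,σ), the p-quantile is μ + z_p·σ. Here z_{0.09} = -1.341, z_{0.69} = 0.4959.
So -0.13 = μ − 1.341σ and -0.049 = μ + 0.4959σ.
Subtracting: σ = (-0.049 − -0.13)/(0.4959 − (-1.341)) = 0.044.
Then μ = -0.13 − (-1.341)·0.044 = -0.071.
Precision τ = 1/σ² = 1/0.0441² = 514.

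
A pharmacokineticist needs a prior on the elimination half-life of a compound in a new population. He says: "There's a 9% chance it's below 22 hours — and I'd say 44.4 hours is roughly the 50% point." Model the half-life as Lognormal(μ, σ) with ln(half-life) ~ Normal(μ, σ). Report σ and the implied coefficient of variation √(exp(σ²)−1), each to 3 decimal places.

σ ≈ 0.524, CV ≈ 0.562

If T ~ Lognormal(μ,σ) then ln T ~ Normal(μ,σ), so the p-quantile of ln T is μ + z_p·σ.
ln(22) = 3.091 and ln(44.4) = 3.793; z_{0.09} = -1.341, z_{0.5} = 0.
σ = (3.793 − 3.091)/(0 − (-1.341)) = 0.524.
μ = 3.091 − (-1.341)·0.524 = 3.793.
CV = √(exp(σ²)−1) = √(exp(0.2743)−1) = 0.562.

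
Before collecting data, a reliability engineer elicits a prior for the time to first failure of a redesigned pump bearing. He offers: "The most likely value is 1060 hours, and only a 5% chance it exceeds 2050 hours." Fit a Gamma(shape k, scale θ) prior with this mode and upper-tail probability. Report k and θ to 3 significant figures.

Gamma(k,θ) with k>1 has mode (k−1)θ, so θ = 1060/(k−1).
Need P(X < 2050) = 0.95 with θ tied to k this way. Start at k = 2, θ = 1060: P(X<2050) ≈ 0.576.
Too low — raise k to concentrate. Iterating converges to k ≈ 7.38.
Then θ = 1060/(7.38−1) ≈ 166.

k ≈ 7.38, θ ≈ 166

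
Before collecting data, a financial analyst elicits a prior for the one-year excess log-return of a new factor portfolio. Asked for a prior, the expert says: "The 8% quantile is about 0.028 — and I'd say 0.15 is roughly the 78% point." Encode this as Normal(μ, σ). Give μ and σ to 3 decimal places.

The p-quantile of Normal(μ,σ) is μ + z_p·σ, with z_{0.08} = -1.405 and z_{0.78} = 0.7722.
Eliminate σ: μ = (z₂·x₁ − z₁·x₂)/(z₂ − z₁) = (0.7722·0.028 − (-1.405)·0.15)/2.177 = 0.107.
Then σ = (x₂ − x₁)/(z₂ − z₁) = (0.15 − 0.028)/2.177 = 0.056.

μ = 0.107, σ = 0.056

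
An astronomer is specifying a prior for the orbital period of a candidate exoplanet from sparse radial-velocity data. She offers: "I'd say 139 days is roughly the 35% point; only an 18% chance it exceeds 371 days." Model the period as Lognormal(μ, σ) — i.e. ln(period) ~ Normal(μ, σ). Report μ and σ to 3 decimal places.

μ ≈ 5.225, σ ≈ 0.755

If T ~ Lognormal(μ,σ) then ln T ~ Normal(μ,σ), so the p-quantile of ln T is μ + z_p·σ.
ln(139) = 4.934 and ln(371) = 5.916; z_{0.35} = -0.3853, z_{0.82} = 0.9154.
σ = (5.916 − 4.934)/(0.9154 − (-0.3853)) = 0.755.
μ = 4.934 − (-0.3853)·0.755 = 5.225.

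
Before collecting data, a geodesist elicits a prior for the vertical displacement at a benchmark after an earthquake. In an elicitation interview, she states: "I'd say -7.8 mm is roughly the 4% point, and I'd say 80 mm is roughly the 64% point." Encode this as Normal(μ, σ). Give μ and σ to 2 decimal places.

μ = 65.08, σ = 41.63

For Normal(μ,σ), the p-quantile is μ + z_p·σ. Here z_{0.04} = -1.751, z_{0.64} = 0.3585.
So -7.8 = μ − 1.751σ and 80 = μ + 0.3585σ.
Subtracting: σ = (80 − -7.8)/(0.3585 − (-1.751)) = 41.63.
Then μ = -7.8 − (-1.751)·41.63 = 65.08.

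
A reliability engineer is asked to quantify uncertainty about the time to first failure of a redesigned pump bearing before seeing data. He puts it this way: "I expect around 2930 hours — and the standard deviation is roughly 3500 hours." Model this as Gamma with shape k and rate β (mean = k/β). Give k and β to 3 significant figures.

For Gamma(k, rate β): mean = k/β, variance = k/β², so CV = 1/√k.
CV = SD/mean = 3500/2930 = 1.195, hence k = 1/CV² = 0.701.
Then β = k/mean = 0.701/2930 = 0.000239.

k ≈ 0.701, β ≈ 0.000239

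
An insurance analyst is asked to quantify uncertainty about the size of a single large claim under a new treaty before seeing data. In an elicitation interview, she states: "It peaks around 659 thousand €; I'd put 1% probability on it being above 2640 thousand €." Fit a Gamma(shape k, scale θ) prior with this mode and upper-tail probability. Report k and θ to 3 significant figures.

k ≈ 3.17, θ ≈ 304

Gamma(k,θ) with k>1 has mode (k−1)θ, so θ = 659/(k−1).
Need P(X < 2640) = 0.99 with θ tied to k this way. Start at k = 2, θ = 659: P(X<2640) ≈ 0.909.
Too low — raise k to concentrate. Iterating converges to k ≈ 3.17.
Then θ = 659/(3.17−1) ≈ 304.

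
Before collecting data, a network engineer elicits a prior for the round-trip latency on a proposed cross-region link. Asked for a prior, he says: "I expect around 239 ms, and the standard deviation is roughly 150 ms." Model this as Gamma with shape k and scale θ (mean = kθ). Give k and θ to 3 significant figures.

k ≈ 2.54, θ ≈ 94.1

For Gamma(k, scale θ): mean = kθ, variance = kθ², so CV = 1/√k.
CV = SD/mean = 150/239 = 0.6276, hence k = 1/CV² = 2.54.
Then θ = mean/k = 239/2.54 = 94.1.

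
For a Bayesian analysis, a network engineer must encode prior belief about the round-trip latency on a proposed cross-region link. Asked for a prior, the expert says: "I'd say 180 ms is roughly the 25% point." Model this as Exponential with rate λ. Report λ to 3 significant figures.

λ ≈ 0.0016

P(T < 180.0) = 1 − e^(−λ·180.0) = 0.25, so λ = −ln(1−0.25)/180.0 = −ln(0.75)/180.0 = 0.0016.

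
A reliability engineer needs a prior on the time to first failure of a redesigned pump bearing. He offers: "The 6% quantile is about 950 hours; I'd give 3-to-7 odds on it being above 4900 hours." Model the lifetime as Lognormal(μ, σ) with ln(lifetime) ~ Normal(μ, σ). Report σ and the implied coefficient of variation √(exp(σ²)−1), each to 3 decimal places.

σ ≈ 0.789, CV ≈ 0.929

If T ~ Lognormal(μ,σ) then ln T ~ Normal(μ,σ), so the p-quantile of ln T is μ + z_p·σ.
ln(950) = 6.856 and ln(4900) = 8.497; z_{0.06} = -1.555, z_{0.7} = 0.5244.
σ = (8.497 − 6.856)/(0.5244 − (-1.555)) = 0.789.
μ = 6.856 − (-1.555)·0.789 = 8.083.
CV = √(exp(σ²)−1) = √(exp(0.6226)−1) = 0.929.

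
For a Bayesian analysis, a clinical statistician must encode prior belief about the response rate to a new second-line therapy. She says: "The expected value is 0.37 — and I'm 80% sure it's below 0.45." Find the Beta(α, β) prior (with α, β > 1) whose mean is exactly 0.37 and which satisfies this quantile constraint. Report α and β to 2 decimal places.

α ≈ 9.34, β ≈ 15.90

With mean 0.37 fixed, write α = 0.37s, β = 0.63s where s = α+β.
Need P(θ < 0.45) = 0.8 under Beta(0.37s, 0.63s). Normal approximation: (q−m)/√(m(1−m)/s) ≈ z_{0.8} = 0.842, so s ≈ 0.37·0.63·(0.842)²/(0.45−0.37)² = 25.8.
At s = 25.8: P(θ<0.45) ≈ 0.802. Adjusting to match 0.8 gives s ≈ 25.23.
So α = 0.37·25.23 ≈ 9.34, β = 0.63·25.23 ≈ 15.90.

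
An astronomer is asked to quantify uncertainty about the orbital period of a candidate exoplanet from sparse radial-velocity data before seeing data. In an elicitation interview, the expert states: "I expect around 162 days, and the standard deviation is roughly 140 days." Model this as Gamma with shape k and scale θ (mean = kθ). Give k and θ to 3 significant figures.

k ≈ 1.34, θ ≈ 121

For Gamma(k, scale θ): mean = kθ, variance = kθ², so CV = 1/√k.
CV = SD/mean = 140/162 = 0.8642, hence k = 1/CV² = 1.34.
Then θ = mean/k = 162/1.34 = 121.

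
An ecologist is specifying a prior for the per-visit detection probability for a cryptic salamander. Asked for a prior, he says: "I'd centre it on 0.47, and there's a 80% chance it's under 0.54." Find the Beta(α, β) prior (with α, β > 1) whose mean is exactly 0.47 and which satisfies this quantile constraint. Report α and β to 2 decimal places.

With mean 0.47 fixed, write α = 0.47s, β = 0.53s where s = α+β.
Need P(θ < 0.54) = 0.8 under Beta(0.47s, 0.53s). Normal approximation: (q−m)/√(m(1−m)/s) ≈ z_{0.8} = 0.842, so s ≈ 0.47·0.53·(0.842)²/(0.54−0.47)² = 36.0.
At s = 36.0: P(θ<0.54) ≈ 0.800. Adjusting to match 0.8 gives s ≈ 35.98.
So α = 0.47·35.98 ≈ 16.91, β = 0.53·35.98 ≈ 19.07.

α ≈ 16.91, β ≈ 19.07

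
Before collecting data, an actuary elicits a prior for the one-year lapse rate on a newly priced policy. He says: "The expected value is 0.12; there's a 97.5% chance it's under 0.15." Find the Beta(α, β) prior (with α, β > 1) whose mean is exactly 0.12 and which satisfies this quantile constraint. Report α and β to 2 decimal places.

α ≈ 59.44, β ≈ 435.93

With mean 0.12 fixed, write α = 0.12s, β = 0.88s where s = α+β.
Need P(θ < 0.15) = 0.975 under Beta(0.12s, 0.88s). Normal approximation: (q−m)/√(m(1−m)/s) ≈ z_{0.975} = 1.96, so s ≈ 0.12·0.88·(1.96)²/(0.15−0.12)² = 450.7.
At s = 450.7: P(θ<0.15) ≈ 0.969. Adjusting to match 0.975 gives s ≈ 495.37.
So α = 0.12·495.37 ≈ 59.44, β = 0.88·495.37 ≈ 435.93.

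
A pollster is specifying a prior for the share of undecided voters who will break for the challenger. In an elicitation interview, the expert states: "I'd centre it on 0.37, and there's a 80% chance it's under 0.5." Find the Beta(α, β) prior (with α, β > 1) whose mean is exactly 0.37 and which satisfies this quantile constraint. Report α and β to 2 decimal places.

With mean 0.37 fixed, write α = 0.37s, β = 0.63s where s = α+β.
Need P(θ < 0.5) = 0.8 under Beta(0.37s, 0.63s). Normal approximation: (q−m)/√(m(1−m)/s) ≈ z_{0.8} = 0.842, so s ≈ 0.37·0.63·(0.842)²/(0.5−0.37)² = 9.8.
At s = 9.8: P(θ<0.5) ≈ 0.804. Adjusting to match 0.8 gives s ≈ 9.45.
So α = 0.37·9.45 ≈ 3.50, β = 0.63·9.45 ≈ 5.96.

α ≈ 3.50, β ≈ 5.96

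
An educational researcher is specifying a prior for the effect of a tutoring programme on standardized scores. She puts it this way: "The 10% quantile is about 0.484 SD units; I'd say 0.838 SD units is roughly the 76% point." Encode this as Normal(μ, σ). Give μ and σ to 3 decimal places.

μ = 0.712, σ = 0.178

The p-quantile of Normal(μ,σ) is μ + z_p·σ, with z_{0.1} = -1.282 and z_{0.76} = 0.7063.
Eliminate σ: μ = (z₂·x₁ − z₁·x₂)/(z₂ − z₁) = (0.7063·0.484 − (-1.282)·0.838)/1.988 = 0.712.
Then σ = (x₂ − x₁)/(z₂ − z₁) = (0.838 − 0.484)/1.988 = 0.178.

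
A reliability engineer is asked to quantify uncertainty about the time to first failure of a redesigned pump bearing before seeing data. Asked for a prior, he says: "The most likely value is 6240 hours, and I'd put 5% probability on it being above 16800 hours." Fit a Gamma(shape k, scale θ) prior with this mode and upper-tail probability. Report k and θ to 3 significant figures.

Gamma(k,θ) with k>1 has mode (k−1)θ, so θ = 6240/(k−1).
Need P(X < 16800) = 0.95 with θ tied to k this way. Start at k = 2, θ = 6240: P(X<16800) ≈ 0.750.
Too low — raise k to concentrate. Iterating converges to k ≈ 3.74.
Then θ = 6240/(3.74−1) ≈ 2270.

k ≈ 3.74, θ ≈ 2270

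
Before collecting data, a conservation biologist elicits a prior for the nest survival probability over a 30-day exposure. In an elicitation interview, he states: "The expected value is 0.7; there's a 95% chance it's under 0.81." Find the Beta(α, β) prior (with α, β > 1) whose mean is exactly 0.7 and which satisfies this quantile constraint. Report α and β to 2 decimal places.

α ≈ 29.05, β ≈ 12.45

With mean 0.7 fixed, write α = 0.7s, β = 0.3s where s = α+β.
Need P(θ < 0.81) = 0.95 under Beta(0.7s, 0.3s). Normal approximation: (q−m)/√(m(1−m)/s) ≈ z_{0.95} = 1.64, so s ≈ 0.7·0.3·(1.64)²/(0.81−0.7)² = 47.0.
At s = 47.0: P(θ<0.81) ≈ 0.961. Adjusting to match 0.95 gives s ≈ 41.50.
So α = 0.7·41.50 ≈ 29.05, β = 0.3·41.50 ≈ 12.45.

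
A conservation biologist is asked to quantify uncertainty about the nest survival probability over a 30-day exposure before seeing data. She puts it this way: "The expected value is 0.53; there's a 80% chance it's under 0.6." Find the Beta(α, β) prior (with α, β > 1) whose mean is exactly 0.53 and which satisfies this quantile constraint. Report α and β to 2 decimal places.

α ≈ 19.24, β ≈ 17.06

With mean 0.53 fixed, write α = 0.53s, β = 0.47s where s = α+β.
Need P(θ < 0.6) = 0.8 under Beta(0.53s, 0.47s). Normal approximation: (q−m)/√(m(1−m)/s) ≈ z_{0.8} = 0.842, so s ≈ 0.53·0.47·(0.842)²/(0.6−0.53)² = 36.0.
At s = 36.0: P(θ<0.6) ≈ 0.799. Adjusting to match 0.8 gives s ≈ 36.30.
So α = 0.53·36.30 ≈ 19.24, β = 0.47·36.30 ≈ 17.06.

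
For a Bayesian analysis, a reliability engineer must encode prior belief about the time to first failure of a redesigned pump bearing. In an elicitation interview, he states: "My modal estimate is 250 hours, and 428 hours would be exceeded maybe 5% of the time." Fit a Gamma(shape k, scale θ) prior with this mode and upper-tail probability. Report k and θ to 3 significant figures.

Gamma(k,θ) with k>1 has mode (k−1)θ, so θ = 250/(k−1).
Need P(X < 428) = 0.95 with θ tied to k this way. Start at k = 2, θ = 250: P(X<428) ≈ 0.510.
Too low — raise k to concentrate. Iterating converges to k ≈ 10.7.
Then θ = 250/(10.7−1) ≈ 25.9.

k ≈ 10.7, θ ≈ 25.9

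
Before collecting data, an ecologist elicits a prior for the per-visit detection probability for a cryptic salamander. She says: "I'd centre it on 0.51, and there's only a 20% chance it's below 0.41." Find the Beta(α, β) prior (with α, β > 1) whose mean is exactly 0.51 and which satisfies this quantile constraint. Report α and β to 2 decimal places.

α ≈ 9.08, β ≈ 8.72

With mean 0.51 fixed, write α = 0.51s, β = 0.49s where s = α+β.
Need P(θ < 0.41) = 0.2 under Beta(0.51s, 0.49s). Normal approximation: (q−m)/√(m(1−m)/s) ≈ z_{0.2} = -0.842, so s ≈ 0.51·0.49·(-0.842)²/(0.41−0.51)² = 17.7.
At s = 17.7: P(θ<0.41) ≈ 0.201. Adjusting to match 0.2 gives s ≈ 17.80.
So α = 0.51·17.80 ≈ 9.08, β = 0.49·17.80 ≈ 8.72.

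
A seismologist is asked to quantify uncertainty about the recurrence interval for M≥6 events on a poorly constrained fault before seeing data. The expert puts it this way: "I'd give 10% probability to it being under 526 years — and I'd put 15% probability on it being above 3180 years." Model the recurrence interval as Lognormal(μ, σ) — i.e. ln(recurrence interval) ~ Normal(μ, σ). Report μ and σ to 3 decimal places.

If T ~ Lognormal(μ,σ) then ln T ~ Normal(μ,σ), so the p-quantile of ln T is μ + z_p·σ.
ln(526) = 6.265 and ln(3180) = 8.065; z_{0.1} = -1.282, z_{0.85} = 1.036.
σ = (8.065 − 6.265)/(1.036 − (-1.282)) = 0.776.
μ = 6.265 − (-1.282)·0.776 = 7.260.

μ ≈ 7.260, σ ≈ 0.776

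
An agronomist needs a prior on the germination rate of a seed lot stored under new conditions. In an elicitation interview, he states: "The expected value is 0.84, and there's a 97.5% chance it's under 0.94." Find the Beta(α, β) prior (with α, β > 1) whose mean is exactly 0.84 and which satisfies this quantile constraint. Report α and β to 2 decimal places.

With mean 0.84 fixed, write α = 0.84s, β = 0.16s where s = α+β.
Need P(θ < 0.94) = 0.975 under Beta(0.84s, 0.16s). Normal approximation: (q−m)/√(m(1−m)/s) ≈ z_{0.975} = 1.96, so s ≈ 0.84·0.16·(1.96)²/(0.94−0.84)² = 51.6.
At s = 51.6: P(θ<0.94) ≈ 0.993. Adjusting to match 0.975 gives s ≈ 34.79.
So α = 0.84·34.79 ≈ 29.22, β = 0.16·34.79 ≈ 5.57.

α ≈ 29.22, β ≈ 5.57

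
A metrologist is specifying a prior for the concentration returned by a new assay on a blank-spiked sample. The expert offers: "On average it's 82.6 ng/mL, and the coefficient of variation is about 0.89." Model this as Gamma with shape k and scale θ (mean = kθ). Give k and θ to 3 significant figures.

For Gamma(k, scale θ): mean = kθ, variance = kθ², so CV = 1/√k.
CV = 0.89, hence k = 1/CV² = 1.26.
Then θ = mean/k = 82.6/1.26 = 65.4.

k ≈ 1.26, θ ≈ 65.4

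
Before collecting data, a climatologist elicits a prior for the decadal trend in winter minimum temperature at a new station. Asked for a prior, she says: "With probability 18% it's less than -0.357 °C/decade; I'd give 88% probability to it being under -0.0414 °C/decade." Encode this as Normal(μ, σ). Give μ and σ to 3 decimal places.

μ = -0.219, σ = 0.151

For Normal(μ,σ), the p-quantile is μ + z_p·σ. Here z_{0.18} = -0.9154, z_{0.88} = 1.175.
So -0.357 = μ − 0.9154σ and -0.0414 = μ + 1.175σ.
Subtracting: σ = (-0.0414 − -0.357)/(1.175 − (-0.9154)) = 0.151.
Then μ = -0.357 − (-0.9154)·0.151 = -0.219.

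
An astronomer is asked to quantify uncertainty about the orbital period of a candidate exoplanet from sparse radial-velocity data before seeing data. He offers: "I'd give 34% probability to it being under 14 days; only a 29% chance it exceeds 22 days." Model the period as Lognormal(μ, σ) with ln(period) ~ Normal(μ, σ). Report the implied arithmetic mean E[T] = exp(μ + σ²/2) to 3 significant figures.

E[T] ≈ 18.9 days

If T ~ Lognormal(μ,σ) then ln T ~ Normal(μ,σ), so the p-quantile of ln T is μ + z_p·σ.
ln(14) = 2.639 and ln(22) = 3.091; z_{0.34} = -0.4125, z_{0.71} = 0.5534.
σ = (3.091 − 2.639)/(0.5534 − (-0.4125)) = 0.468.
μ = 2.639 − (-0.4125)·0.468 = 2.832.
E[T] = exp(μ + σ²/2) = exp(2.832 + 0.1095) = 18.9 days.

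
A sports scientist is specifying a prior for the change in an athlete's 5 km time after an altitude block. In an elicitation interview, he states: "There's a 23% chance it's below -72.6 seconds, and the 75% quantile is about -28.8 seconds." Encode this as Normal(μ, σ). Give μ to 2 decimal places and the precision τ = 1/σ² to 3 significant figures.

μ = -49.70, τ = 0.00104

For Normal(μ,σ), the p-quantile is μ + z_p·σ. Here z_{0.23} = -0.7388, z_{0.75} = 0.6745.
So -72.6 = μ − 0.7388σ and -28.8 = μ + 0.6745σ.
Subtracting: σ = (-28.8 − -72.6)/(0.6745 − (-0.7388)) = 30.99.
Then μ = -72.6 − (-0.7388)·30.99 = -49.70.
Precision τ = 1/σ² = 1/30.99² = 0.00104.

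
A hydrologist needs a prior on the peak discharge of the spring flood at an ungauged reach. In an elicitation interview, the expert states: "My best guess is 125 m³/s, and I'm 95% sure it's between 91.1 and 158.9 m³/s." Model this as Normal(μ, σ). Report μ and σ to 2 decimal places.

A symmetric 95% interval runs μ ± z·σ with z = 1.96.
Half-width = 33.9, so σ = 33.9/1.96 = 17.30.
μ is the stated best guess, 125.00.

μ = 125.00, σ = 17.30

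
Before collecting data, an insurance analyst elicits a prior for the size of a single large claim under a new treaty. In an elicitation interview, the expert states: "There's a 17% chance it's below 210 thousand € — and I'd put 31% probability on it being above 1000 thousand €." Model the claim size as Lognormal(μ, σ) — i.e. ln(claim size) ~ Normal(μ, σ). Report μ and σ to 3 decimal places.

μ ≈ 6.374, σ ≈ 1.076

If T ~ Lognormal(μ,σ) then ln T ~ Normal(μ,σ), so the p-quantile of ln T is μ + z_p·σ.
ln(210) = 5.347 and ln(1000) = 6.908; z_{0.17} = -0.9542, z_{0.69} = 0.4959.
σ = (6.908 − 5.347)/(0.4959 − (-0.9542)) = 1.076.
μ = 5.347 − (-0.9542)·1.076 = 6.374.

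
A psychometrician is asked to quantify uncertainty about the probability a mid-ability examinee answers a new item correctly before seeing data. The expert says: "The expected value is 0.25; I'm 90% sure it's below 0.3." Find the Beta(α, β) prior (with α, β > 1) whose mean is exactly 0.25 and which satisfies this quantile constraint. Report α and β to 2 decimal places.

With mean 0.25 fixed, write α = 0.25s, β = 0.75s where s = α+β.
Need P(θ < 0.3) = 0.9 under Beta(0.25s, 0.75s). Normal approximation: (q−m)/√(m(1−m)/s) ≈ z_{0.9} = 1.28, so s ≈ 0.25·0.75·(1.28)²/(0.3−0.25)² = 123.2.
At s = 123.2: P(θ<0.3) ≈ 0.897. Adjusting to match 0.9 gives s ≈ 126.77.
So α = 0.25·126.77 ≈ 31.69, β = 0.75·126.77 ≈ 95.08.

α ≈ 31.69, β ≈ 95.08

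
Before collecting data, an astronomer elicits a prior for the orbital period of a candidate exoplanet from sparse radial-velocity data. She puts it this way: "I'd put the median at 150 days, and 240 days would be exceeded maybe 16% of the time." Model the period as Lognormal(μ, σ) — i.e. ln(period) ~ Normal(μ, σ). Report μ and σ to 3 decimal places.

μ ≈ 5.011, σ ≈ 0.473

If T ~ Lognormal(μ,σ) then ln T ~ Normal(μ,σ), so the p-quantile of ln T is μ + z_p·σ.
ln(150) = 5.011 and ln(240) = 5.481; z_{0.5} = 0, z_{0.84} = 0.9945.
σ = (5.481 − 5.011)/(0.9945 − (0)) = 0.473.
μ = 5.011 − (0)·0.473 = 5.011.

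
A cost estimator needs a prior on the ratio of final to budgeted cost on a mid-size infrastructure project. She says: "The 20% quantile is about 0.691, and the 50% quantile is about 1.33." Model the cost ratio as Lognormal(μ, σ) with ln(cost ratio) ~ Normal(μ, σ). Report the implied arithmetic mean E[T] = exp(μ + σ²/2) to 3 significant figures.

E[T] ≈ 1.8

If T ~ Lognormal(μ,σ) then ln T ~ Normal(μ,σ), so the p-quantile of ln T is μ + z_p·σ.
ln(0.691) = -0.3696 and ln(1.33) = 0.2852; z_{0.2} = -0.8416, z_{0.5} = 0.
σ = (0.2852 − -0.3696)/(0 − (-0.8416)) = 0.778.
μ = -0.3696 − (-0.8416)·0.778 = 0.285.
E[T] = exp(μ + σ²/2) = exp(0.285 + 0.3027) = 1.8.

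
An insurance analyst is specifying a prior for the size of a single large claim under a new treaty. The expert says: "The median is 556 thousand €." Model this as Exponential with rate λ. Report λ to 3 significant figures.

λ ≈ 0.00125

Exponential median = ln 2 / λ, so λ = ln 2 / 556.0 = 0.00125.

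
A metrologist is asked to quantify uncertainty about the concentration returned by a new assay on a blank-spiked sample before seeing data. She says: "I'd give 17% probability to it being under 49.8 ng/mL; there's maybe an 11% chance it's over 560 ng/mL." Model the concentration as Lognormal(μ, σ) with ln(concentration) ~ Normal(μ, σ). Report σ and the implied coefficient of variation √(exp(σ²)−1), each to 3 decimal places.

If T ~ Lognormal(μ,σ) then ln T ~ Normal(μ,σ), so the p-quantile of ln T is μ + z_p·σ.
ln(49.8) = 3.908 and ln(560) = 6.328; z_{0.17} = -0.9542, z_{0.89} = 1.227.
σ = (6.328 − 3.908)/(1.227 − (-0.9542)) = 1.110.
μ = 3.908 − (-0.9542)·1.110 = 4.967.
CV = √(exp(σ²)−1) = √(exp(1.2314)−1) = 1.558.

σ ≈ 1.110, CV ≈ 1.558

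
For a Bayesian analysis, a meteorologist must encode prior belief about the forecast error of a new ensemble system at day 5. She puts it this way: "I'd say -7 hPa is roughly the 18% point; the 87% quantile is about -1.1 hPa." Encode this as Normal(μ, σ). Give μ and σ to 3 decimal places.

μ = -4.355, σ = 2.890

For Normal(μ,σ), the p-quantile is μ + z_p·σ. Here z_{0.18} = -0.9154, z_{0.87} = 1.126.
So -7 = μ − 0.9154σ and -1.1 = μ + 1.126σ.
Subtracting: σ = (-1.1 − -7)/(1.126 − (-0.9154)) = 2.890.
Then μ = -7 − (-0.9154)·2.890 = -4.355.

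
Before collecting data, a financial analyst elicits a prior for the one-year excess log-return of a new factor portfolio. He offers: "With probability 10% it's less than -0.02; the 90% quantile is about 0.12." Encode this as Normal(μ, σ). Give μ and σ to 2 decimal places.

μ = 0.05, σ = 0.05

For Normal(μ,σ), the p-quantile is μ + z_p·σ. Here z_{0.1} = -1.282, z_{0.9} = 1.282.
So -0.02 = μ − 1.282σ and 0.12 = μ + 1.282σ.
Subtracting: σ = (0.12 − -0.02)/(1.282 − (-1.282)) = 0.05.
Then μ = -0.02 − (-1.282)·0.05 = 0.05.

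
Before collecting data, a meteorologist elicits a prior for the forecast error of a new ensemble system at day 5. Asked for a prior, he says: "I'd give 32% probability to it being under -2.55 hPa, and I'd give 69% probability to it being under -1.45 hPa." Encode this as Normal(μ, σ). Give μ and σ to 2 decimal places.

μ = -2.02, σ = 1.14

For Normal(μ,σ), the p-quantile is μ + z_p·σ. Here z_{0.32} = -0.4677, z_{0.69} = 0.4959.
So -2.55 = μ − 0.4677σ and -1.45 = μ + 0.4959σ.
Subtracting: σ = (-1.45 − -2.55)/(0.4959 − (-0.4677)) = 1.14.
Then μ = -2.55 − (-0.4677)·1.14 = -2.02.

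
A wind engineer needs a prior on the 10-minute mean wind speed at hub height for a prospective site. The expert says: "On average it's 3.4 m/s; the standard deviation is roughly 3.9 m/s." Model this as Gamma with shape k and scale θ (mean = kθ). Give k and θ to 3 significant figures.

For Gamma(k, scale θ): mean = kθ, variance = kθ², so CV = 1/√k.
CV = SD/mean = 3.9/3.4 = 1.147, hence k = 1/CV² = 0.76.
Then θ = mean/k = 3.4/0.76 = 4.47.

k ≈ 0.76, θ ≈ 4.47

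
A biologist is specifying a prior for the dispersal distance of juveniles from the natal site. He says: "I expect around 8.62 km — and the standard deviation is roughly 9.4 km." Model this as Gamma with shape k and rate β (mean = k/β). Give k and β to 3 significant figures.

k ≈ 0.841, β ≈ 0.0976

For Gamma(k, rate β): mean = k/β, variance = k/β², so CV = 1/√k.
CV = SD/mean = 9.4/8.62 = 1.09, hence k = 1/CV² = 0.841.
Then β = k/mean = 0.841/8.62 = 0.0976.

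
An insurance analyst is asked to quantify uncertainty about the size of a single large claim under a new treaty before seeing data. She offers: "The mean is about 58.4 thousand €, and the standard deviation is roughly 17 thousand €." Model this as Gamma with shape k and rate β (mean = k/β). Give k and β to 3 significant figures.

k ≈ 11.8, β ≈ 0.202

For Gamma(k, rate β): mean = k/β, variance = k/β², so CV = 1/√k.
CV = SD/mean = 17/58.4 = 0.2911, hence k = 1/CV² = 11.8.
Then β = k/mean = 11.8/58.4 = 0.202.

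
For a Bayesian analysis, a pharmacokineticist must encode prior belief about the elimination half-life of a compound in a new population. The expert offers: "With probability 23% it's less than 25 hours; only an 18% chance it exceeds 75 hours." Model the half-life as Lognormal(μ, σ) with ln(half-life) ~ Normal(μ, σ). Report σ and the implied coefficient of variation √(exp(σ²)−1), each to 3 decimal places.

σ ≈ 0.664, CV ≈ 0.745

If T ~ Lognormal(μ,σ) then ln T ~ Normal(μ,σ), so the p-quantile of ln T is μ + z_p·σ.
ln(25) = 3.219 and ln(75) = 4.317; z_{0.23} = -0.7388, z_{0.82} = 0.9154.
σ = (4.317 − 3.219)/(0.9154 − (-0.7388)) = 0.664.
μ = 3.219 − (-0.7388)·0.664 = 3.710.
CV = √(exp(σ²)−1) = √(exp(0.4411)−1) = 0.745.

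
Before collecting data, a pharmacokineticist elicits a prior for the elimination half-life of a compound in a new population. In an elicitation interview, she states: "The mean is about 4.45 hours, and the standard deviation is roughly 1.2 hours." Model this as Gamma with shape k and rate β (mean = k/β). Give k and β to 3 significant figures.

For Gamma(k, rate β): mean = k/β, variance = k/β², so CV = 1/√k.
CV = SD/mean = 1.2/4.45 = 0.2697, hence k = 1/CV² = 13.8.
Then β = k/mean = 13.8/4.45 = 3.09.

k ≈ 13.8, β ≈ 3.09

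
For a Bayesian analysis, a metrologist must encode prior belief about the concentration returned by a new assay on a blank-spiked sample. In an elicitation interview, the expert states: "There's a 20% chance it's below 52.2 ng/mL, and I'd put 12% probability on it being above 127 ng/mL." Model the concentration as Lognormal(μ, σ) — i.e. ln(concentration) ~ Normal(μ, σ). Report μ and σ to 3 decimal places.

If T ~ Lognormal(μ,σ) then ln T ~ Normal(μ,σ), so the p-quantile of ln T is μ + z_p·σ.
ln(52.2) = 3.955 and ln(127) = 4.844; z_{0.2} = -0.8416, z_{0.88} = 1.175.
σ = (4.844 − 3.955)/(1.175 − (-0.8416)) = 0.441.
μ = 3.955 − (-0.8416)·0.441 = 4.326.

μ ≈ 4.326, σ ≈ 0.441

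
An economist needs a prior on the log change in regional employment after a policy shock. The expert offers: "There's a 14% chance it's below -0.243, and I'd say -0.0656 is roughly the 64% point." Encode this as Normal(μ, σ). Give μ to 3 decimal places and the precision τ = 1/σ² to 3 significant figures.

For Normal(μ,σ), the p-quantile is μ + z_p·σ. Here z_{0.14} = -1.08, z_{0.64} = 0.3585.
So -0.243 = μ − 1.08σ and -0.0656 = μ + 0.3585σ.
Subtracting: σ = (-0.0656 − -0.243)/(0.3585 − (-1.08)) = 0.123.
Then μ = -0.243 − (-1.08)·0.123 = -0.110.
Precision τ = 1/σ² = 1/0.1233² = 65.8.

μ = -0.110, τ = 65.8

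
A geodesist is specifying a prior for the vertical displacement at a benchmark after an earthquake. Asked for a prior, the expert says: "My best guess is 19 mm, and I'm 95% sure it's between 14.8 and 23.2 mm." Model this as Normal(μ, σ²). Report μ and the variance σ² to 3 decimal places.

μ = 19.000, σ² = 4.592

A symmetric 95% interval runs μ ± z·σ with z = 1.96.
Half-width = 4.2, so σ = 4.2/1.96 = 2.1429 and σ² = 4.592.
μ is the stated best guess, 19.000.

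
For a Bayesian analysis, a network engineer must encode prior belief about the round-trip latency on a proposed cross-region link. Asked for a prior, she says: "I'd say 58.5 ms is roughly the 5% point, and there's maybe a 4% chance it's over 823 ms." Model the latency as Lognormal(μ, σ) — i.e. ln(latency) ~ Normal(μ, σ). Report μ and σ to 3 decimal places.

μ ≈ 5.350, σ ≈ 0.779

If T ~ Lognormal(μ,σ) then ln T ~ Normal(μ,σ), so the p-quantile of ln T is μ + z_p·σ.
ln(58.5) = 4.069 and ln(823) = 6.713; z_{0.05} = -1.645, z_{0.96} = 1.751.
σ = (6.713 − 4.069)/(1.751 − (-1.645)) = 0.779.
μ = 4.069 − (-1.645)·0.779 = 5.350.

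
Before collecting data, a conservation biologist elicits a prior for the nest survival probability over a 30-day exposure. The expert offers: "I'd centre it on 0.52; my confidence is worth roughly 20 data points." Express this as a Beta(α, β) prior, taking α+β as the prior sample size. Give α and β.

Under the effective-sample-size interpretation, Beta(α, β) has prior mean α/(α+β) and prior sample size α+β.
So α+β = 20 and α/(α+β) = 0.52, giving α = 0.52·20 = 10.4 and β = 20 − 10.4 = 9.6.

α = 10.4, β = 9.6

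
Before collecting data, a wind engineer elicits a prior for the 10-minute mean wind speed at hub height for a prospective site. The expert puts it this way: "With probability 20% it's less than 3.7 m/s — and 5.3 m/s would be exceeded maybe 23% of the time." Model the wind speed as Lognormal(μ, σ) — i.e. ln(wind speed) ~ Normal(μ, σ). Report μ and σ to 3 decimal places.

μ ≈ 1.500, σ ≈ 0.227

If T ~ Lognormal(μ,σ) then ln T ~ Normal(μ,σ), so the p-quantile of ln T is μ + z_p·σ.
ln(3.7) = 1.308 and ln(5.3) = 1.668; z_{0.2} = -0.8416, z_{0.77} = 0.7388.
σ = (1.668 − 1.308)/(0.7388 − (-0.8416)) = 0.227.
μ = 1.308 − (-0.8416)·0.227 = 1.500.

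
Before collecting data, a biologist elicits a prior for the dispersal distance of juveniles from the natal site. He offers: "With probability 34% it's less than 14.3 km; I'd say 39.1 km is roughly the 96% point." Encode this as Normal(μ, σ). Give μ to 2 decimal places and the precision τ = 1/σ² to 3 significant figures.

For Normal(μ,σ), the p-quantile is μ + z_p·σ. Here z_{0.34} = -0.4125, z_{0.96} = 1.751.
So 14.3 = μ − 0.4125σ and 39.1 = μ + 1.751σ.
Subtracting: σ = (39.1 − 14.3)/(1.751 − (-0.4125)) = 11.46.
Then μ = 14.3 − (-0.4125)·11.46 = 19.03.
Precision τ = 1/σ² = 1/11.46² = 0.00761.

μ = 19.03, τ = 0.00761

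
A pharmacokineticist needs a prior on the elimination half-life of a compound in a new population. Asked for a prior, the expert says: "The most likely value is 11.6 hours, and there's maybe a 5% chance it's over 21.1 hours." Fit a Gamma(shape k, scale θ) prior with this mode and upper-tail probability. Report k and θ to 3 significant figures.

k ≈ 8.78, θ ≈ 1.49

Gamma(k,θ) with k>1 has mode (k−1)θ, so θ = 11.6/(k−1).
Need P(X < 21.1) = 0.95 with θ tied to k this way. Start at k = 2, θ = 11.6: P(X<21.1) ≈ 0.543.
Too low — raise k to concentrate. Iterating converges to k ≈ 8.78.
Then θ = 11.6/(8.78−1) ≈ 1.49.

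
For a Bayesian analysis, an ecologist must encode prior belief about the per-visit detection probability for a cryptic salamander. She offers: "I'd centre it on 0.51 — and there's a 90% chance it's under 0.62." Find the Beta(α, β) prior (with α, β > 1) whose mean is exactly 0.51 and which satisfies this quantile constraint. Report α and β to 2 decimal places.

α ≈ 17.09, β ≈ 16.42

With mean 0.51 fixed, write α = 0.51s, β = 0.49s where s = α+β.
Need P(θ < 0.62) = 0.9 under Beta(0.51s, 0.49s). Normal approximation: (q−m)/√(m(1−m)/s) ≈ z_{0.9} = 1.28, so s ≈ 0.51·0.49·(1.28)²/(0.62−0.51)² = 33.9.
At s = 33.9: P(θ<0.62) ≈ 0.901. Adjusting to match 0.9 gives s ≈ 33.50.
So α = 0.51·33.50 ≈ 17.09, β = 0.49·33.50 ≈ 16.42.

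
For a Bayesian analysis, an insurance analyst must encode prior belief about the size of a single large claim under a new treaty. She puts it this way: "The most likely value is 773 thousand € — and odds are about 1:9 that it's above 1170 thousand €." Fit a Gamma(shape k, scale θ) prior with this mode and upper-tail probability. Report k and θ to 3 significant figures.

Gamma(k,θ) with k>1 has mode (k−1)θ, so θ = 773/(k−1).
Need P(X < 1170) = 0.9 with θ tied to k this way. Start at k = 2, θ = 773: P(X<1170) ≈ 0.447.
Too low — raise k to concentrate. Iterating converges to k ≈ 11.8.
Then θ = 773/(11.8−1) ≈ 71.3.

k ≈ 11.8, θ ≈ 71.3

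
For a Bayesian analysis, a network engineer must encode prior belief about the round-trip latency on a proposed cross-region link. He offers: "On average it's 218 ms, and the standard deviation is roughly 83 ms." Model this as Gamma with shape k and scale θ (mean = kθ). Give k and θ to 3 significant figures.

For Gamma(k, scale θ): mean = kθ, variance = kθ², so CV = 1/√k.
CV = SD/mean = 83/218 = 0.3807, hence k = 1/CV² = 6.9.
Then θ = mean/k = 218/6.9 = 31.6.

k ≈ 6.9, θ ≈ 31.6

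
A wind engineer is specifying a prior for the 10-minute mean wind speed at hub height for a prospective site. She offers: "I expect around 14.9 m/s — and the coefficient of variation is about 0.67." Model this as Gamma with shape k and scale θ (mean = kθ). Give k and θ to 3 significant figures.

For Gamma(k, scale θ): mean = kθ, variance = kθ², so CV = 1/√k.
CV = 0.67, hence k = 1/CV² = 2.23.
Then θ = mean/k = 14.9/2.23 = 6.69.

k ≈ 2.23, θ ≈ 6.69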